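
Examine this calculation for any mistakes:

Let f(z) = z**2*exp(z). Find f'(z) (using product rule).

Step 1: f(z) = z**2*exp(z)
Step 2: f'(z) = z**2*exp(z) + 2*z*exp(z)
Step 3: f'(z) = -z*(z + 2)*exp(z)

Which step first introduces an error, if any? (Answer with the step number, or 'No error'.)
Step 3

Step 3 is incorrect due to a sign flip.
The step shows: -z*(z + 2)*exp(z)
The correct value should be: z*(z + 2)*exp(z)

Explanation: The sign of the whole expression was flipped: the term z*(z + 2)*exp(z) was incorrectly written as -z*(z + 2)*exp(z)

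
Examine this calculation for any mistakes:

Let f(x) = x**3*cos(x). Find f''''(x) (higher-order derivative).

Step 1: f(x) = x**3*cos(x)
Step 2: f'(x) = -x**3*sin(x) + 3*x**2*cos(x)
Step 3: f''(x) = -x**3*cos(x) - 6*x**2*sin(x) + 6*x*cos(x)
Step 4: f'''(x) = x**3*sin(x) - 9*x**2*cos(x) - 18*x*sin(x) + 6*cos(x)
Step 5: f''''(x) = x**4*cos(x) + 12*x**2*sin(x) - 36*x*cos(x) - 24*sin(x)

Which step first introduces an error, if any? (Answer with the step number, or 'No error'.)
Step 5

Step 5 is incorrect due to a wrong exponent.
The step shows: x**4*cos(x) + 12*x**2*sin(x) - 36*x*cos(x) - 24*sin(x)
The correct value should be: x**3*cos(x) + 12*x**2*sin(x) - 36*x*cos(x) - 24*sin(x)

Explanation: The exponent 3 on x was incorrectly written as 4: the term x**3*cos(x) was incorrectly written as x**4*cos(x)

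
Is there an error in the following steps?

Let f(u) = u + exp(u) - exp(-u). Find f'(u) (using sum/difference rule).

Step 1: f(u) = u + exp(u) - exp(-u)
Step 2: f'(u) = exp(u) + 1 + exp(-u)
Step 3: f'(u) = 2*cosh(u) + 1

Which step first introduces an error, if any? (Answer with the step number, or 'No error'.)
No error

All steps in this derivation are correct.
The final answer f'(u) = 2*cosh(u) + 1 is valid.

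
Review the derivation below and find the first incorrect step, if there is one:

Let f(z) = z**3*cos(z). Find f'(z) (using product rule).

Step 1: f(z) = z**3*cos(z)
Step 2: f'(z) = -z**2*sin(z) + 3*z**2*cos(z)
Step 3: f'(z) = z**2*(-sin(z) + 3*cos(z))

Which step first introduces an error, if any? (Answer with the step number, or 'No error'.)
Step 2

Step 2 is incorrect due to a wrong exponent.
The step shows: -z**2*sin(z) + 3*z**2*cos(z)
The correct value should be: -z**3*sin(z) + 3*z**2*cos(z)

Explanation: The exponent 3 on z was incorrectly written as 2: the term -z**3*sin(z) was incorrectly written as -z**2*sin(z)
The later steps are derived from this incorrect expression, so the error originates in Step 2.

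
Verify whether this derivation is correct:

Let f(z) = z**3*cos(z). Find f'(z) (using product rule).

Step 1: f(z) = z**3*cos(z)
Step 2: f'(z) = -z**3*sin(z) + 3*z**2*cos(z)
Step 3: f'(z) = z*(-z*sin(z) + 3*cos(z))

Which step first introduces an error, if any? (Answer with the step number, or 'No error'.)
Step 3

Step 3 is incorrect due to a wrong exponent.
The step shows: z*(-z*sin(z) + 3*cos(z))
The correct value should be: z**2*(-z*sin(z) + 3*cos(z))

Explanation: The exponent 2 on z was incorrectly written as 1: the term z**2*(-z*sin(z) + 3*cos(z)) was incorrectly written as z*(-z*sin(z) + 3*cos(z))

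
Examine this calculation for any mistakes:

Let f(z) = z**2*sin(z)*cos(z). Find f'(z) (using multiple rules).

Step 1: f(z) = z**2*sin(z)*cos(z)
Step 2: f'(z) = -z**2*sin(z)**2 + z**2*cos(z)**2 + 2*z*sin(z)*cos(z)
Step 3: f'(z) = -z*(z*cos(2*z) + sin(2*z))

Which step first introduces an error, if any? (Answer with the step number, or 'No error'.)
Step 3

Step 3 is incorrect due to a sign flip.
The step shows: -z*(z*cos(2*z) + sin(2*z))
The correct value should be: z*(z*cos(2*z) + sin(2*z))

Explanation: The sign of the whole expression was flipped: the term z*(z*cos(2*z) + sin(2*z)) was incorrectly written as -z*(z*cos(2*z) + sin(2*z))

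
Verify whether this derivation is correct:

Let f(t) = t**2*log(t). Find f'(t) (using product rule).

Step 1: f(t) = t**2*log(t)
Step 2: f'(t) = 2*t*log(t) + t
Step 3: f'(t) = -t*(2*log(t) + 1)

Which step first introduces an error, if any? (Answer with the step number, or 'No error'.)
Step 3

Step 3 is incorrect due to a sign flip.
The step shows: -t*(2*log(t) + 1)
The correct value should be: t*(2*log(t) + 1)

Explanation: The sign of the whole expression was flipped: the term t*(2*log(t) + 1) was incorrectly written as -t*(2*log(t) + 1)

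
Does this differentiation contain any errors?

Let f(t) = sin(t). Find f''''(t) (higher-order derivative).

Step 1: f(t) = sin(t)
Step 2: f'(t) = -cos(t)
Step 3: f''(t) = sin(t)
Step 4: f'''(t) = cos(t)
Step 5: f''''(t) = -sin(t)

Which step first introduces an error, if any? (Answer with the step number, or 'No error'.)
Step 2

Step 2 is incorrect due to a sign flip.
The step shows: -cos(t)
The correct value should be: cos(t)

Explanation: The sign of the whole expression was flipped: the term cos(t) was incorrectly written as -cos(t)
The later steps are derived from this incorrect expression, so the error originates in Step 2.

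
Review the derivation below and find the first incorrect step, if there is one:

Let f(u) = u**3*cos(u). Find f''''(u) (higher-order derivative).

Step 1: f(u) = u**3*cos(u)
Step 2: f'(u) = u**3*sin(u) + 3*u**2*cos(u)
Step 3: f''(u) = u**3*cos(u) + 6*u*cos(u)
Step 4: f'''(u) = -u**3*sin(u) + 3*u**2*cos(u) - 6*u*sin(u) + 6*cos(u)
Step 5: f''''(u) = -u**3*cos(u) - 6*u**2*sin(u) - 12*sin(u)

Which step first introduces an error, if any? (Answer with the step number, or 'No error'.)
Step 2

Step 2 is incorrect due to a sign flip.
The step shows: u**3*sin(u) + 3*u**2*cos(u)
The correct value should be: -u**3*sin(u) + 3*u**2*cos(u)

Explanation: The sign of one term was flipped: the term -u**3*sin(u) was incorrectly written as u**3*sin(u)
The later steps are derived from this incorrect expression, so the error originates in Step 2.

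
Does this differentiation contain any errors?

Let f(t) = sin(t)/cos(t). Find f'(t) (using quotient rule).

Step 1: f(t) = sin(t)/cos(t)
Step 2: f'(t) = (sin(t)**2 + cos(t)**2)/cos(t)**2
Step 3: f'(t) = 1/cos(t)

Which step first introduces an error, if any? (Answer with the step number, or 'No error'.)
Step 3

Step 3 is incorrect due to a wrong exponent.
The step shows: 1/cos(t)
The correct value should be: cos(t)**(-2)

Explanation: The exponent -2 on cos(t) was incorrectly written as -1: the term cos(t)**(-2) was incorrectly written as 1/cos(t)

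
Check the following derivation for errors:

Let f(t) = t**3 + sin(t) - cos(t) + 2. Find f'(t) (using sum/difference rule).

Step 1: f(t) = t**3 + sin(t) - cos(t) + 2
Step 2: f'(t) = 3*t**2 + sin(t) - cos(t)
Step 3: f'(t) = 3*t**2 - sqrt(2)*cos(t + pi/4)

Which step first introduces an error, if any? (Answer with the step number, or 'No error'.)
Step 2

Step 2 is incorrect due to a sign flip.
The step shows: 3*t**2 + sin(t) - cos(t)
The correct value should be: 3*t**2 + sin(t) + cos(t)

Explanation: The sign of one term was flipped: the term cos(t) was incorrectly written as -cos(t)
The later steps are derived from this incorrect expression, so the error originates in Step 2.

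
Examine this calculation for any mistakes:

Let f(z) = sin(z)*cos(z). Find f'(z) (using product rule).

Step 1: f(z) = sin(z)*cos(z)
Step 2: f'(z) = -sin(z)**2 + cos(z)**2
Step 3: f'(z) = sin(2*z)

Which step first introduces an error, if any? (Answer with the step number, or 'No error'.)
Step 3

Step 3 is incorrect due to a wrong trig function.
The step shows: sin(2*z)
The correct value should be: cos(2*z)

Explanation: cos(2*z) was incorrectly written as sin(2*z): the term cos(2*z) was incorrectly written as sin(2*z)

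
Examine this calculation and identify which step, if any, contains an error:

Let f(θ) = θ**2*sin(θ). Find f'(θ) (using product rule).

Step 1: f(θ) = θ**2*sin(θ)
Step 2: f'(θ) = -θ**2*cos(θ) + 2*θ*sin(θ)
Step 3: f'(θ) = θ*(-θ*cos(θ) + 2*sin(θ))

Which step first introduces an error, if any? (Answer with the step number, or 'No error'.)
Step 2

Step 2 is incorrect due to a sign flip.
The step shows: -θ**2*cos(θ) + 2*θ*sin(θ)
The correct value should be: θ**2*cos(θ) + 2*θ*sin(θ)

Explanation: The sign of one term was flipped: the term θ**2*cos(θ) was incorrectly written as -θ**2*cos(θ)
The later steps are derived from this incorrect expression, so the error originates in Step 2.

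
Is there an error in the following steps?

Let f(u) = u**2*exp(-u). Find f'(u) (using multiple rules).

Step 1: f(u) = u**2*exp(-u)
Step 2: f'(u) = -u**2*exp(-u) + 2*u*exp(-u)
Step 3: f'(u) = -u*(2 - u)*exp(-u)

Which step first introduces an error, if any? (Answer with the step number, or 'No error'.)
Step 3

Step 3 is incorrect due to a sign flip.
The step shows: -u*(2 - u)*exp(-u)
The correct value should be: u*(2 - u)*exp(-u)

Explanation: The sign of the whole expression was flipped: the term u*(2 - u)*exp(-u) was incorrectly written as -u*(2 - u)*exp(-u)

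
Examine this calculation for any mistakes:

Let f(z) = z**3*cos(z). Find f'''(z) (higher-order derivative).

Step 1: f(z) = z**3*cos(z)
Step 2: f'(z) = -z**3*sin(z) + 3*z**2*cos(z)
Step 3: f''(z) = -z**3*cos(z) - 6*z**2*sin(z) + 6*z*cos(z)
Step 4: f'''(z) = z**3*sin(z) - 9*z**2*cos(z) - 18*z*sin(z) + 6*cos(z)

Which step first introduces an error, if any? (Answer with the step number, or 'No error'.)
No error

All steps in this derivation are correct.
The final answer f'''(z) = z**3*sin(z) - 9*z**2*cos(z) - 18*z*sin(z) + 6*cos(z) is valid.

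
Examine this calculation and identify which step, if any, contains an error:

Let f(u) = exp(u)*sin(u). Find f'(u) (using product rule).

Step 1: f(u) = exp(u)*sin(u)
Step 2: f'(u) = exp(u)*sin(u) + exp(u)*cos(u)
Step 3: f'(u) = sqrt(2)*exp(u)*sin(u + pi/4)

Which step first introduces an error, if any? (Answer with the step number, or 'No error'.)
No error

All steps in this derivation are correct.
The final answer f'(u) = sqrt(2)*exp(u)*sin(u + pi/4) is valid.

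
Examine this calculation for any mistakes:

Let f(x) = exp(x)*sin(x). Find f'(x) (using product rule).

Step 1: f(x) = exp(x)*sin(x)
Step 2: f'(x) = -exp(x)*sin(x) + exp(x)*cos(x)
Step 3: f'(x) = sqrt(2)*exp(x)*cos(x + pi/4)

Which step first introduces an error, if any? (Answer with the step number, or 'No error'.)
Step 2

Step 2 is incorrect due to a sign flip.
The step shows: -exp(x)*sin(x) + exp(x)*cos(x)
The correct value should be: exp(x)*sin(x) + exp(x)*cos(x)

Explanation: The sign of one term was flipped: the term exp(x)*sin(x) was incorrectly written as -exp(x)*sin(x)
The later steps are derived from this incorrect expression, so the error originates in Step 2.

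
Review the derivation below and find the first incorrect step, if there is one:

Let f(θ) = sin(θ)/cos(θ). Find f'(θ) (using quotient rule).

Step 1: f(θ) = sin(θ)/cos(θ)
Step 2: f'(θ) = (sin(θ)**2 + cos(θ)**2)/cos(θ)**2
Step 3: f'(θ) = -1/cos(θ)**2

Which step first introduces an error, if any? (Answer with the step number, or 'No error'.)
Step 3

Step 3 is incorrect due to a sign flip.
The step shows: -1/cos(θ)**2
The correct value should be: cos(θ)**(-2)

Explanation: The sign of the whole expression was flipped: the term cos(θ)**(-2) was incorrectly written as -1/cos(θ)**2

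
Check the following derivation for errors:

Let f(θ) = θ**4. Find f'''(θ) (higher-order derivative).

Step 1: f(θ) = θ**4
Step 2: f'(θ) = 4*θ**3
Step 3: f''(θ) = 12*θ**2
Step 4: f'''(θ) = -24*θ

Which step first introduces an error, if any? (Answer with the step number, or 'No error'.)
Step 4

Step 4 is incorrect due to a sign flip.
The step shows: -24*θ
The correct value should be: 24*θ

Explanation: The sign of the whole expression was flipped: the term 24*θ was incorrectly written as -24*θ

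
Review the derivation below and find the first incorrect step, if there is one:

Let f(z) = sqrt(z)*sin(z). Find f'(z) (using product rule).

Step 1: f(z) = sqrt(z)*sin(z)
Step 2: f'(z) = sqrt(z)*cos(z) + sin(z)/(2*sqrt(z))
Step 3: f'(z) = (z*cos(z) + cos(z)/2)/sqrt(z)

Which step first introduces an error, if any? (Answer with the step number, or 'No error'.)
Step 3

Step 3 is incorrect due to a wrong trig function.
The step shows: (z*cos(z) + cos(z)/2)/sqrt(z)
The correct value should be: (z*cos(z) + sin(z)/2)/sqrt(z)

Explanation: sin(z) was incorrectly written as cos(z): the term (z*cos(z) + sin(z)/2)/sqrt(z) was incorrectly written as (z*cos(z) + cos(z)/2)/sqrt(z)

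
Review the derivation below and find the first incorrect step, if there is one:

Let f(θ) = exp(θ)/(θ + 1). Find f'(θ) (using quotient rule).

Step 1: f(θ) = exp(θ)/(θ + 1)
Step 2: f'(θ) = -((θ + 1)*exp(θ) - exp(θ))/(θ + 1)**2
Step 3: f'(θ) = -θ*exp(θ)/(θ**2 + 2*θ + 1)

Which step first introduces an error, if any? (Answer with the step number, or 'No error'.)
Step 2

Step 2 is incorrect due to a sign flip.
The step shows: -((θ + 1)*exp(θ) - exp(θ))/(θ + 1)**2
The correct value should be: ((θ + 1)*exp(θ) - exp(θ))/(θ + 1)**2

Explanation: The sign of the whole expression was flipped: the term ((θ + 1)*exp(θ) - exp(θ))/(θ + 1)**2 was incorrectly written as -((θ + 1)*exp(θ) - exp(θ))/(θ + 1)**2
The later steps are derived from this incorrect expression, so the error originates in Step 2.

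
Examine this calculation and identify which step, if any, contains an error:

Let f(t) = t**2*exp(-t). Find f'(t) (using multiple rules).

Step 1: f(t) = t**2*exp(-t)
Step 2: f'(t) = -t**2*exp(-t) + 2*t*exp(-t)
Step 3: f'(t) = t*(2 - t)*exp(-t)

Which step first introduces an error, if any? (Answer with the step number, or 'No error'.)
No error

All steps in this derivation are correct.
The final answer f'(t) = t*(2 - t)*exp(-t) is valid.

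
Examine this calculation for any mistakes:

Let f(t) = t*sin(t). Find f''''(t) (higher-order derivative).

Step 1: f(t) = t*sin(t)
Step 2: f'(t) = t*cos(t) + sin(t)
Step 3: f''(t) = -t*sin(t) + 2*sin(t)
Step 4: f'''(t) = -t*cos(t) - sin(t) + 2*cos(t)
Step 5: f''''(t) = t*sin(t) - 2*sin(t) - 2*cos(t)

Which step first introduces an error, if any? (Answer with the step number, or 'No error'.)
Step 3

Step 3 is incorrect due to a wrong trig function.
The step shows: -t*sin(t) + 2*sin(t)
The correct value should be: -t*sin(t) + 2*cos(t)

Explanation: cos(t) was incorrectly written as sin(t): the term 2*cos(t) was incorrectly written as 2*sin(t)
The later steps are derived from this incorrect expression, so the error originates in Step 3.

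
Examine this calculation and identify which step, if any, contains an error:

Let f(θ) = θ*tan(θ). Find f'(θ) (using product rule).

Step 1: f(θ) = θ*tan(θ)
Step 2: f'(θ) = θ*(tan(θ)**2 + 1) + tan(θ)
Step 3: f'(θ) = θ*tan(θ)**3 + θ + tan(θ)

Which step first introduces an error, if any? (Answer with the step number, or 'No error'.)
Step 3

Step 3 is incorrect due to a wrong exponent.
The step shows: θ*tan(θ)**3 + θ + tan(θ)
The correct value should be: θ*tan(θ)**2 + θ + tan(θ)

Explanation: The exponent 2 on tan(θ) was incorrectly written as 3: the term θ*tan(θ)**2 was incorrectly written as θ*tan(θ)**3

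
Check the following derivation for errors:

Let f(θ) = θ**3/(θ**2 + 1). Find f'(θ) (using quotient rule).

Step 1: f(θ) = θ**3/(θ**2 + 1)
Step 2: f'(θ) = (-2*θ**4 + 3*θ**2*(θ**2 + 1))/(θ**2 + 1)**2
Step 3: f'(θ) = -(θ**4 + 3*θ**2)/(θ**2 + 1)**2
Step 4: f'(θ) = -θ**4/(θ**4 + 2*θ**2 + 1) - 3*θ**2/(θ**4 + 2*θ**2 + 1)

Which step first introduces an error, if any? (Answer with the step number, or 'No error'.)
Step 3

Step 3 is incorrect due to a sign flip.
The step shows: -(θ**4 + 3*θ**2)/(θ**2 + 1)**2
The correct value should be: (θ**4 + 3*θ**2)/(θ**2 + 1)**2

Explanation: The sign of the whole expression was flipped: the term (θ**4 + 3*θ**2)/(θ**2 + 1)**2 was incorrectly written as -(θ**4 + 3*θ**2)/(θ**2 + 1)**2
The later steps are derived from this incorrect expression, so the error originates in Step 3.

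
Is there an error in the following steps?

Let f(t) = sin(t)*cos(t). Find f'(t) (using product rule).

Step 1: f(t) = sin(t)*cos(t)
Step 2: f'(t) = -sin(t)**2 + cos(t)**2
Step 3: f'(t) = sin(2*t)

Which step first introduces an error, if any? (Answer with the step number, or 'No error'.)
Step 3

Step 3 is incorrect due to a wrong trig function.
The step shows: sin(2*t)
The correct value should be: cos(2*t)

Explanation: cos(2*t) was incorrectly written as sin(2*t): the term cos(2*t) was incorrectly written as sin(2*t)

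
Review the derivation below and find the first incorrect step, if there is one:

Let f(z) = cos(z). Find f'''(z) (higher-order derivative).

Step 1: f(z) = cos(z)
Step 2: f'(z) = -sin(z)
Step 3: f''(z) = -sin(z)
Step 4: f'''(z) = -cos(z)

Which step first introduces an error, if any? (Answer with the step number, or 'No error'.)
Step 3

Step 3 is incorrect due to a wrong trig function.
The step shows: -sin(z)
The correct value should be: -cos(z)

Explanation: cos(z) was incorrectly written as sin(z): the term -cos(z) was incorrectly written as -sin(z)
The later steps are derived from this incorrect expression, so the error originates in Step 3.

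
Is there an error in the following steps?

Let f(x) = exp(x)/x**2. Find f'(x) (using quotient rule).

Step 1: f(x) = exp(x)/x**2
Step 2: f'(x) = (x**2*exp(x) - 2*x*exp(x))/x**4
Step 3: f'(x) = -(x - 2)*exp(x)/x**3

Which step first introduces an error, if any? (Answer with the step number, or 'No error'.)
Step 3

Step 3 is incorrect due to a sign flip.
The step shows: -(x - 2)*exp(x)/x**3
The correct value should be: (x - 2)*exp(x)/x**3

Explanation: The sign of the whole expression was flipped: the term (x - 2)*exp(x)/x**3 was incorrectly written as -(x - 2)*exp(x)/x**3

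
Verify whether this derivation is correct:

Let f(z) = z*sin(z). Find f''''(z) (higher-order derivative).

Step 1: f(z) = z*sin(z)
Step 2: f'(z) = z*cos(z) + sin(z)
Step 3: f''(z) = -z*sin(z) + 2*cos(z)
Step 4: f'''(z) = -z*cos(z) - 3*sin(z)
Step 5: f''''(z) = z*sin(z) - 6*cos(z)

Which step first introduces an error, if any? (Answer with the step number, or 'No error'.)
Step 5

Step 5 is incorrect due to a wrong coefficient.
The step shows: z*sin(z) - 6*cos(z)
The correct value should be: z*sin(z) - 4*cos(z)

Explanation: The coefficient -4 was incorrectly written as -6: the term -4*cos(z) was incorrectly written as -6*cos(z)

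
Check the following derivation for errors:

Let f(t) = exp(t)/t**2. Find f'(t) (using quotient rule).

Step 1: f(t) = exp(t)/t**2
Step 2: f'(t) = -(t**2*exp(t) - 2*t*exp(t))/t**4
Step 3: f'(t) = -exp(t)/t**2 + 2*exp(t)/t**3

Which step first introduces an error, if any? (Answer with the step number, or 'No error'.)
Step 2

Step 2 is incorrect due to a sign flip.
The step shows: -(t**2*exp(t) - 2*t*exp(t))/t**4
The correct value should be: (t**2*exp(t) - 2*t*exp(t))/t**4

Explanation: The sign of the whole expression was flipped: the term (t**2*exp(t) - 2*t*exp(t))/t**4 was incorrectly written as -(t**2*exp(t) - 2*t*exp(t))/t**4
The later steps are derived from this incorrect expression, so the error originates in Step 2.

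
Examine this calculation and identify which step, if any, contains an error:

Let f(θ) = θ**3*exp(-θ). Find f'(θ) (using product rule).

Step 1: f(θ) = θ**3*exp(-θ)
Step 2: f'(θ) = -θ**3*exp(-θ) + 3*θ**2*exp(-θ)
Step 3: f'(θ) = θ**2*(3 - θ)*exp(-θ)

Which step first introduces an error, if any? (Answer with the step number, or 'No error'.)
No error

All steps in this derivation are correct.
The final answer f'(θ) = θ**2*(3 - θ)*exp(-θ) is valid.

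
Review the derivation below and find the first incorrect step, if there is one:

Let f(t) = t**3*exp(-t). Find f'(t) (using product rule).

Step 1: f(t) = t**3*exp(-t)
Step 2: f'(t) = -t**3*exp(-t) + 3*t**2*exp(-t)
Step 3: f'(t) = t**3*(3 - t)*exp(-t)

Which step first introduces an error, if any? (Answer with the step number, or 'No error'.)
Step 3

Step 3 is incorrect due to a wrong exponent.
The step shows: t**3*(3 - t)*exp(-t)
The correct value should be: t**2*(3 - t)*exp(-t)

Explanation: The exponent 2 on t was incorrectly written as 3: the term t**2*(3 - t)*exp(-t) was incorrectly written as t**3*(3 - t)*exp(-t)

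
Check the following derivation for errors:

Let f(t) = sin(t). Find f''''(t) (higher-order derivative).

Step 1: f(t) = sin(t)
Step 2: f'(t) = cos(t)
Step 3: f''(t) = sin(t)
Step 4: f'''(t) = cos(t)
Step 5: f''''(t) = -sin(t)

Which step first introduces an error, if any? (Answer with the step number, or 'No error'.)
Step 3

Step 3 is incorrect due to a sign flip.
The step shows: sin(t)
The correct value should be: -sin(t)

Explanation: The sign of the whole expression was flipped: the term -sin(t) was incorrectly written as sin(t)
The later steps are derived from this incorrect expression, so the error originates in Step 3.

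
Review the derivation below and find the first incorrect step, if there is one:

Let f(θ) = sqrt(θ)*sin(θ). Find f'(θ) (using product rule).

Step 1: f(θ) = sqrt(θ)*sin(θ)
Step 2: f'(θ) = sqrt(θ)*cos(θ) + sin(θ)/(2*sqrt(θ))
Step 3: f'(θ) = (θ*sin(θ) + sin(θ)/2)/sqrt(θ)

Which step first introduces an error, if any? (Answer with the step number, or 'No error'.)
Step 3

Step 3 is incorrect due to a wrong trig function.
The step shows: (θ*sin(θ) + sin(θ)/2)/sqrt(θ)
The correct value should be: (θ*cos(θ) + sin(θ)/2)/sqrt(θ)

Explanation: cos(θ) was incorrectly written as sin(θ): the term (θ*cos(θ) + sin(θ)/2)/sqrt(θ) was incorrectly written as (θ*sin(θ) + sin(θ)/2)/sqrt(θ)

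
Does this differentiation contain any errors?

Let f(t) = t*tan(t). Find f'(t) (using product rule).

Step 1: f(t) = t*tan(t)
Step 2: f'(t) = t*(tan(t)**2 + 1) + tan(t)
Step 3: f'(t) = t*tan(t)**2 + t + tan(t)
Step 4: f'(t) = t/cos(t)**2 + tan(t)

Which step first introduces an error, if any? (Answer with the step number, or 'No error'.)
No error

All steps in this derivation are correct.
The final answer f'(t) = t/cos(t)**2 + tan(t) is valid.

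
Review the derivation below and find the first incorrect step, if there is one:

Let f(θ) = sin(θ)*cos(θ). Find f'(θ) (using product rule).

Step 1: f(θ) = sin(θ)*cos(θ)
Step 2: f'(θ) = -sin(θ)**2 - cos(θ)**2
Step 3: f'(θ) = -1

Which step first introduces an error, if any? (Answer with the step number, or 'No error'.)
Step 2

Step 2 is incorrect due to a sign flip.
The step shows: -sin(θ)**2 - cos(θ)**2
The correct value should be: -sin(θ)**2 + cos(θ)**2

Explanation: The sign of one term was flipped: the term cos(θ)**2 was incorrectly written as -cos(θ)**2
The later steps are derived from this incorrect expression, so the error originates in Step 2.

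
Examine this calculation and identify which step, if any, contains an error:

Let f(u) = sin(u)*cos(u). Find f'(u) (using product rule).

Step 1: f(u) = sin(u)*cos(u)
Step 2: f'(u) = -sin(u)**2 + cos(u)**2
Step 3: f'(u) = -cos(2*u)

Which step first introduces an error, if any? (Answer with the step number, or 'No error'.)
Step 3

Step 3 is incorrect due to a sign flip.
The step shows: -cos(2*u)
The correct value should be: cos(2*u)

Explanation: The sign of the whole expression was flipped: the term cos(2*u) was incorrectly written as -cos(2*u)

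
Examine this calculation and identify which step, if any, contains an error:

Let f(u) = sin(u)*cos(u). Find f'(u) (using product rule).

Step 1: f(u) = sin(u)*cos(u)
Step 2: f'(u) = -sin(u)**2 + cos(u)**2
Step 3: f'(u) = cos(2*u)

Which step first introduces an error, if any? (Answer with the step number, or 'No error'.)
No error

All steps in this derivation are correct.
The final answer f'(u) = cos(2*u) is valid.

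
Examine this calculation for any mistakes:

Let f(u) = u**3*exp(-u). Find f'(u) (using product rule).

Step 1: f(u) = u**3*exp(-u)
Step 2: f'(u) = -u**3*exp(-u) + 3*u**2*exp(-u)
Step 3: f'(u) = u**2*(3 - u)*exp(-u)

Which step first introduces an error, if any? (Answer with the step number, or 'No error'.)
No error

All steps in this derivation are correct.
The final answer f'(u) = u**2*(3 - u)*exp(-u) is valid.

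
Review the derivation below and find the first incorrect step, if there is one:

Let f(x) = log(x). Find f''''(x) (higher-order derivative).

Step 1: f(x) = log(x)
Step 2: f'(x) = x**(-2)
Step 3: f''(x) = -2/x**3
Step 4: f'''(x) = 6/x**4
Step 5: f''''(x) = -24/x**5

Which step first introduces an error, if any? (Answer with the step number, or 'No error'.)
Step 2

Step 2 is incorrect due to a wrong exponent.
The step shows: x**(-2)
The correct value should be: 1/x

Explanation: The exponent -1 on x was incorrectly written as -2: the term 1/x was incorrectly written as x**(-2)
The later steps are derived from this incorrect expression, so the error originates in Step 2.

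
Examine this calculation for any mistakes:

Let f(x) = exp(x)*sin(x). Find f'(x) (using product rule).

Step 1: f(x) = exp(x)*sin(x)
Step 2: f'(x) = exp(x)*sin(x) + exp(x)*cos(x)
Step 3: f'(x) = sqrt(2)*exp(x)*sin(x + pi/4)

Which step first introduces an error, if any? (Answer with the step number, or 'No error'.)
No error

All steps in this derivation are correct.
The final answer f'(x) = sqrt(2)*exp(x)*sin(x + pi/4) is valid.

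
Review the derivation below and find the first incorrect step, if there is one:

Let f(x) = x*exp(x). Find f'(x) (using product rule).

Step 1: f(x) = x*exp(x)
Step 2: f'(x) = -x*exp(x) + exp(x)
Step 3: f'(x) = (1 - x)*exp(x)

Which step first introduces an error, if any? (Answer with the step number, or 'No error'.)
Step 2

Step 2 is incorrect due to a sign flip.
The step shows: -x*exp(x) + exp(x)
The correct value should be: x*exp(x) + exp(x)

Explanation: The sign of one term was flipped: the term x*exp(x) was incorrectly written as -x*exp(x)
The later steps are derived from this incorrect expression, so the error originates in Step 2.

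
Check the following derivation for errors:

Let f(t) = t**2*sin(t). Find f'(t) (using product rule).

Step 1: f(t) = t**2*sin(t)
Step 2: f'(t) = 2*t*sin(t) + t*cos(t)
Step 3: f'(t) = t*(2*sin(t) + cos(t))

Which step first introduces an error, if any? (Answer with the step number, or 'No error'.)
Step 2

Step 2 is incorrect due to a wrong exponent.
The step shows: 2*t*sin(t) + t*cos(t)
The correct value should be: t**2*cos(t) + 2*t*sin(t)

Explanation: The exponent 2 on t was incorrectly written as 1: the term t**2*cos(t) was incorrectly written as t*cos(t)
The later steps are derived from this incorrect expression, so the error originates in Step 2.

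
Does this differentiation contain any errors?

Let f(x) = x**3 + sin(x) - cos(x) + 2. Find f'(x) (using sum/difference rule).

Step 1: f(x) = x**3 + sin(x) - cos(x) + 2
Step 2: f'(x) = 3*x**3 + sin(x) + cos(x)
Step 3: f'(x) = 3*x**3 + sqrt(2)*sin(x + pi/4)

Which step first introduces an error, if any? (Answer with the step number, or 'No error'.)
Step 2

Step 2 is incorrect due to a wrong exponent.
The step shows: 3*x**3 + sin(x) + cos(x)
The correct value should be: 3*x**2 + sin(x) + cos(x)

Explanation: The exponent 2 on x was incorrectly written as 3: the term 3*x**2 was incorrectly written as 3*x**3
The later steps are derived from this incorrect expression, so the error originates in Step 2.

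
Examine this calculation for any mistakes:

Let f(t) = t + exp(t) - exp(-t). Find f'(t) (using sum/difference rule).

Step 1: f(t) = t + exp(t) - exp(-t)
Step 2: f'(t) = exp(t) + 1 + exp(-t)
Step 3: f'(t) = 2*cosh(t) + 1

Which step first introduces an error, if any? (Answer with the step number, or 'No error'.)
No error

All steps in this derivation are correct.
The final answer f'(t) = 2*cosh(t) + 1 is valid.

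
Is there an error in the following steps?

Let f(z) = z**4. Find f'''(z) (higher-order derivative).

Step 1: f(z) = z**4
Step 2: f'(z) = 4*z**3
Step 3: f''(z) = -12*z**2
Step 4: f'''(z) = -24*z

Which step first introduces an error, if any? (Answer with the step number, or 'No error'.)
Step 3

Step 3 is incorrect due to a sign flip.
The step shows: -12*z**2
The correct value should be: 12*z**2

Explanation: The sign of the whole expression was flipped: the term 12*z**2 was incorrectly written as -12*z**2
The later steps are derived from this incorrect expression, so the error originates in Step 3.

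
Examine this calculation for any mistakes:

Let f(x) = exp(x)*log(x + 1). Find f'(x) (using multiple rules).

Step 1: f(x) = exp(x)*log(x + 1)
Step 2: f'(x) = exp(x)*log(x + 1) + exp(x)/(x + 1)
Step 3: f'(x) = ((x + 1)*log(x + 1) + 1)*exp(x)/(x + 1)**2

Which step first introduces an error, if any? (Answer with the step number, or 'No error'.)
Step 3

Step 3 is incorrect due to a wrong exponent.
The step shows: ((x + 1)*log(x + 1) + 1)*exp(x)/(x + 1)**2
The correct value should be: ((x + 1)*log(x + 1) + 1)*exp(x)/(x + 1)

Explanation: The exponent -1 on x + 1 was incorrectly written as -2: the term ((x + 1)*log(x + 1) + 1)*exp(x)/(x + 1) was incorrectly written as ((x + 1)*log(x + 1) + 1)*exp(x)/(x + 1)**2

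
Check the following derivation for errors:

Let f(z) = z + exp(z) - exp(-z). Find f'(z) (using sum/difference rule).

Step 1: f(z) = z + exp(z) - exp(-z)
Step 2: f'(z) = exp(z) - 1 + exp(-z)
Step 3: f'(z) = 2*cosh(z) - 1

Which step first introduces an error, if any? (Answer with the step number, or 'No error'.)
Step 2

Step 2 is incorrect due to a sign flip.
The step shows: exp(z) - 1 + exp(-z)
The correct value should be: exp(z) + 1 + exp(-z)

Explanation: The sign of one term was flipped: the term 1 was incorrectly written as -1
The later steps are derived from this incorrect expression, so the error originates in Step 2.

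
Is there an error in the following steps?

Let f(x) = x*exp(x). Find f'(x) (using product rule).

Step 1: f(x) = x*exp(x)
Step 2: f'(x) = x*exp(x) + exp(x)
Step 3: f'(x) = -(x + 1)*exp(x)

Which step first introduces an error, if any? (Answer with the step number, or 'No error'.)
Step 3

Step 3 is incorrect due to a sign flip.
The step shows: -(x + 1)*exp(x)
The correct value should be: (x + 1)*exp(x)

Explanation: The sign of the whole expression was flipped: the term (x + 1)*exp(x) was incorrectly written as -(x + 1)*exp(x)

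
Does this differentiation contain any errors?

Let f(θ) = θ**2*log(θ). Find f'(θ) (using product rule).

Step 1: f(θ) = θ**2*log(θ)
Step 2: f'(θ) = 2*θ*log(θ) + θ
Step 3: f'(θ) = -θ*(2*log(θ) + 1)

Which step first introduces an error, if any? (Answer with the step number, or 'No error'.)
Step 3

Step 3 is incorrect due to a sign flip.
The step shows: -θ*(2*log(θ) + 1)
The correct value should be: θ*(2*log(θ) + 1)

Explanation: The sign of the whole expression was flipped: the term θ*(2*log(θ) + 1) was incorrectly written as -θ*(2*log(θ) + 1)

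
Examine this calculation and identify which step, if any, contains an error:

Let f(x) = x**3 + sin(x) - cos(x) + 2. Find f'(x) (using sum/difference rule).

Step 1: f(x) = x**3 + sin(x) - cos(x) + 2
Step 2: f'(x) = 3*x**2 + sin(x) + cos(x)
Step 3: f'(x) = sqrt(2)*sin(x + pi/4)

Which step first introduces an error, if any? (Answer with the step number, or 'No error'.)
Step 3

Step 3 is incorrect due to a dropped term.
The step shows: sqrt(2)*sin(x + pi/4)
The correct value should be: 3*x**2 + sqrt(2)*sin(x + pi/4)

Explanation: A term was dropped: the term 3*x**2 was incorrectly omitted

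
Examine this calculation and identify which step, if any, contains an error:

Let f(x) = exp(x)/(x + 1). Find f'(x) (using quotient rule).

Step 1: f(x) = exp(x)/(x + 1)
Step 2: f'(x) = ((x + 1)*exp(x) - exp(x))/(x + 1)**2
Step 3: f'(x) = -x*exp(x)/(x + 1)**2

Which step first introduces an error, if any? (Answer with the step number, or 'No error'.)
Step 3

Step 3 is incorrect due to a sign flip.
The step shows: -x*exp(x)/(x + 1)**2
The correct value should be: x*exp(x)/(x + 1)**2

Explanation: The sign of the whole expression was flipped: the term x*exp(x)/(x + 1)**2 was incorrectly written as -x*exp(x)/(x + 1)**2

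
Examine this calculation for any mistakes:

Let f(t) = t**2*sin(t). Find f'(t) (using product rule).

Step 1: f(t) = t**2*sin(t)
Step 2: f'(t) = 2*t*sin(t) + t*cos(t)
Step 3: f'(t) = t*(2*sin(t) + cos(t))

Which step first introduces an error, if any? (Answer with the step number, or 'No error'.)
Step 2

Step 2 is incorrect due to a wrong exponent.
The step shows: 2*t*sin(t) + t*cos(t)
The correct value should be: t**2*cos(t) + 2*t*sin(t)

Explanation: The exponent 2 on t was incorrectly written as 1: the term t**2*cos(t) was incorrectly written as t*cos(t)
The later steps are derived from this incorrect expression, so the error originates in Step 2.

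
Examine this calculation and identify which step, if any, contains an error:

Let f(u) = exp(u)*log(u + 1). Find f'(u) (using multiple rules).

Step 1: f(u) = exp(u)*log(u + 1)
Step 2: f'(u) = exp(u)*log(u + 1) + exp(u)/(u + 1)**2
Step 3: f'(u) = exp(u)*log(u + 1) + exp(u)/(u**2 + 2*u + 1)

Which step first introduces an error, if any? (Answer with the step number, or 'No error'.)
Step 2

Step 2 is incorrect due to a wrong exponent.
The step shows: exp(u)*log(u + 1) + exp(u)/(u + 1)**2
The correct value should be: exp(u)*log(u + 1) + exp(u)/(u + 1)

Explanation: The exponent -1 on u + 1 was incorrectly written as -2: the term exp(u)/(u + 1) was incorrectly written as exp(u)/(u + 1)**2
The later steps are derived from this incorrect expression, so the error originates in Step 2.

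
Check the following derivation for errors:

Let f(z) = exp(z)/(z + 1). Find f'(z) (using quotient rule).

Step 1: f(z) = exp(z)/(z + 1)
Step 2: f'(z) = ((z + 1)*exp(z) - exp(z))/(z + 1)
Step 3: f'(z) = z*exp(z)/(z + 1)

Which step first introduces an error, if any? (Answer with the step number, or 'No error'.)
Step 2

Step 2 is incorrect due to a wrong exponent.
The step shows: ((z + 1)*exp(z) - exp(z))/(z + 1)
The correct value should be: ((z + 1)*exp(z) - exp(z))/(z + 1)**2

Explanation: The exponent -2 on z + 1 was incorrectly written as -1: the term ((z + 1)*exp(z) - exp(z))/(z + 1)**2 was incorrectly written as ((z + 1)*exp(z) - exp(z))/(z + 1)
The later steps are derived from this incorrect expression, so the error originates in Step 2.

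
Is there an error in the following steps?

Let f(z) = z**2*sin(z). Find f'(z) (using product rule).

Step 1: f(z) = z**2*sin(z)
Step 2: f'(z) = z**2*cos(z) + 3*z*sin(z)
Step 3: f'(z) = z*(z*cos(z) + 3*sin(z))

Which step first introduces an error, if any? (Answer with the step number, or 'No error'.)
Step 2

Step 2 is incorrect due to a wrong coefficient.
The step shows: z**2*cos(z) + 3*z*sin(z)
The correct value should be: z**2*cos(z) + 2*z*sin(z)

Explanation: The coefficient 2 was incorrectly written as 3: the term 2*z*sin(z) was incorrectly written as 3*z*sin(z)
The later steps are derived from this incorrect expression, so the error originates in Step 2.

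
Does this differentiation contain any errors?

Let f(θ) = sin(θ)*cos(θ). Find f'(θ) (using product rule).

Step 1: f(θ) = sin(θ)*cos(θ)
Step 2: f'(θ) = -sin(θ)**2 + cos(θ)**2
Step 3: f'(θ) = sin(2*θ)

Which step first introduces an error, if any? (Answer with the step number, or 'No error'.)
Step 3

Step 3 is incorrect due to a wrong trig function.
The step shows: sin(2*θ)
The correct value should be: cos(2*θ)

Explanation: cos(2*θ) was incorrectly written as sin(2*θ): the term cos(2*θ) was incorrectly written as sin(2*θ)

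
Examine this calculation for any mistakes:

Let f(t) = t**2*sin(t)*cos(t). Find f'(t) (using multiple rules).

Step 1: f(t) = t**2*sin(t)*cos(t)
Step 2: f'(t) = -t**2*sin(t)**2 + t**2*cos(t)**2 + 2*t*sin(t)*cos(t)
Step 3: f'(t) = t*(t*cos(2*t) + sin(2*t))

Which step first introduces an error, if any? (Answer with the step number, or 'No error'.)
No error

All steps in this derivation are correct.
The final answer f'(t) = t*(t*cos(2*t) + sin(2*t)) is valid.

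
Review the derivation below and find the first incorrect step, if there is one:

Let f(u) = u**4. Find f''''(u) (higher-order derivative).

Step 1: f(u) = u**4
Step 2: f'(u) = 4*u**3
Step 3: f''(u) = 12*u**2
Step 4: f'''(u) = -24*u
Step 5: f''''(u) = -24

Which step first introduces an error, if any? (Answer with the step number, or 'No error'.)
Step 4

Step 4 is incorrect due to a sign flip.
The step shows: -24*u
The correct value should be: 24*u

Explanation: The sign of the whole expression was flipped: the term 24*u was incorrectly written as -24*u
The later steps are derived from this incorrect expression, so the error originates in Step 4.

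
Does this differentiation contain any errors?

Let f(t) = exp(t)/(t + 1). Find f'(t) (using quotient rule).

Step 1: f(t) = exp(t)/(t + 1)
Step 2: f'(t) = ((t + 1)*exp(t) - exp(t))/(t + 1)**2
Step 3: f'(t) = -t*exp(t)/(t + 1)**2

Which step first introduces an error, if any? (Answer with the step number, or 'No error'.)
Step 3

Step 3 is incorrect due to a sign flip.
The step shows: -t*exp(t)/(t + 1)**2
The correct value should be: t*exp(t)/(t + 1)**2

Explanation: The sign of the whole expression was flipped: the term t*exp(t)/(t + 1)**2 was incorrectly written as -t*exp(t)/(t + 1)**2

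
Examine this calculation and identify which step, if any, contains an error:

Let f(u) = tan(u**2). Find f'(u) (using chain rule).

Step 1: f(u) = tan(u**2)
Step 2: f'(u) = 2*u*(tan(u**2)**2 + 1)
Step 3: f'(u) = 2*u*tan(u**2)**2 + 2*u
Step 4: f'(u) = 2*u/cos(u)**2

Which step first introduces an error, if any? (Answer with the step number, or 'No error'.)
Step 4

Step 4 is incorrect due to a wrong exponent.
The step shows: 2*u/cos(u)**2
The correct value should be: 2*u/cos(u**2)**2

Explanation: The exponent 2 on u was incorrectly written as 1: the term 2*u/cos(u**2)**2 was incorrectly written as 2*u/cos(u)**2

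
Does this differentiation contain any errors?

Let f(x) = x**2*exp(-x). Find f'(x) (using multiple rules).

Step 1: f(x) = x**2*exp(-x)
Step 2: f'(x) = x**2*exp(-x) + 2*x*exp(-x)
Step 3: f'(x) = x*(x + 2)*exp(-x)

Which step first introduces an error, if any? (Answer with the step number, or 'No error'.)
Step 2

Step 2 is incorrect due to a sign flip.
The step shows: x**2*exp(-x) + 2*x*exp(-x)
The correct value should be: -x**2*exp(-x) + 2*x*exp(-x)

Explanation: The sign of one term was flipped: the term -x**2*exp(-x) was incorrectly written as x**2*exp(-x)
The later steps are derived from this incorrect expression, so the error originates in Step 2.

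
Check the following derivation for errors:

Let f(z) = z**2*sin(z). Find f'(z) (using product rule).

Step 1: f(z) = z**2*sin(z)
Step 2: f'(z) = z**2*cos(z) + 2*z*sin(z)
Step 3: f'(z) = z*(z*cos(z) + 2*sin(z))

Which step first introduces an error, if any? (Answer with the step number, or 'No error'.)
No error

All steps in this derivation are correct.
The final answer f'(z) = z*(z*cos(z) + 2*sin(z)) is valid.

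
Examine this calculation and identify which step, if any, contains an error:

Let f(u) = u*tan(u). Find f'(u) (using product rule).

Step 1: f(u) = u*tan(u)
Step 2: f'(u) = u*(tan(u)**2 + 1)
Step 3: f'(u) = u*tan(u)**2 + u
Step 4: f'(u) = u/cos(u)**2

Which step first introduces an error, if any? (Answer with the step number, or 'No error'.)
Step 2

Step 2 is incorrect due to a dropped term.
The step shows: u*(tan(u)**2 + 1)
The correct value should be: u*(tan(u)**2 + 1) + tan(u)

Explanation: A term was dropped: the term tan(u) was incorrectly omitted
The later steps are derived from this incorrect expression, so the error originates in Step 2.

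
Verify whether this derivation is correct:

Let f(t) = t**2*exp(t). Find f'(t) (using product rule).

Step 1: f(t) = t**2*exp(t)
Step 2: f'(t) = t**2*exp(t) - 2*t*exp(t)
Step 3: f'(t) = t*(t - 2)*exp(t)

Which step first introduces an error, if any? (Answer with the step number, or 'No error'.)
Step 2

Step 2 is incorrect due to a sign flip.
The step shows: t**2*exp(t) - 2*t*exp(t)
The correct value should be: t**2*exp(t) + 2*t*exp(t)

Explanation: The sign of one term was flipped: the term 2*t*exp(t) was incorrectly written as -2*t*exp(t)
The later steps are derived from this incorrect expression, so the error originates in Step 2.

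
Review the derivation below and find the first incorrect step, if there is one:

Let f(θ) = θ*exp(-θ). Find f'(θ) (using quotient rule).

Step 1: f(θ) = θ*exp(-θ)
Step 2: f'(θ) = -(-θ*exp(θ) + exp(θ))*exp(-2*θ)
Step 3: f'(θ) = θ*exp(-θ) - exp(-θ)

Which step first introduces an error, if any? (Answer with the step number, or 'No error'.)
Step 2

Step 2 is incorrect due to a sign flip.
The step shows: -(-θ*exp(θ) + exp(θ))*exp(-2*θ)
The correct value should be: (-θ*exp(θ) + exp(θ))*exp(-2*θ)

Explanation: The sign of the whole expression was flipped: the term (-θ*exp(θ) + exp(θ))*exp(-2*θ) was incorrectly written as -(-θ*exp(θ) + exp(θ))*exp(-2*θ)
The later steps are derived from this incorrect expression, so the error originates in Step 2.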